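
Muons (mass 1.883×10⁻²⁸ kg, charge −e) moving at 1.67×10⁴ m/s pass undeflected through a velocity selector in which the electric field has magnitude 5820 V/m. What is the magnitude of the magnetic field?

B = 0.349 T

Balance of forces in the selector: qE = qvB ⇒ B = E/v.
B = 5820/1.67×10⁴ = 0.349 T.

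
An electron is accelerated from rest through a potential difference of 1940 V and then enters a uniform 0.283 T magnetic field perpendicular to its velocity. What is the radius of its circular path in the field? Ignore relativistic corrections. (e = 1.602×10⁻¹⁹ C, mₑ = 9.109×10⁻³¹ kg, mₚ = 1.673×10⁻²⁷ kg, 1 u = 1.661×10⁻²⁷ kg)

Acceleration: |q|V = ½mv² ⇒ v = √(2|q|V/m) = √(2·1.602×10⁻¹⁹·1940/9.109×10⁻³¹) ≈ 2.612×10⁷ m/s.
In the field: r = mv/(|q|B) = (9.109×10⁻³¹)(2.612×10⁷)/((1.602×10⁻¹⁹)(0.283)) ≈ 5.25×10⁻⁴ m.

r ≈ 5.25×10⁻⁴ m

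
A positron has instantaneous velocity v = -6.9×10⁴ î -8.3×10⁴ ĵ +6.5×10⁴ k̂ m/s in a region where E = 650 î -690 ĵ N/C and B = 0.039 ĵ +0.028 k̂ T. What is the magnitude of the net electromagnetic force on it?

v×B = (-4860, 1930, -2690) N/C.
E + v×B = (-4210, 1240, -2690) N/C.
F = q(E + v×B) = (1.602×10⁻¹⁹ C)·(-4210, 1240, -2690) = (-6.74×10⁻¹⁶, 1.99×10⁻¹⁶, -4.31×10⁻¹⁶) N.
|F| = 8.25×10⁻¹⁶ N.

|F| ≈ 8.25×10⁻¹⁶ N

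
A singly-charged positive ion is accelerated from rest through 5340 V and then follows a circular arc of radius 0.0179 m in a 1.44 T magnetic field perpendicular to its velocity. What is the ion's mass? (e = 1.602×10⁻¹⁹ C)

Combine |q|V = ½mv² and r = mv/(|q|B): eliminate v to get m = qB²r²/(2V).
m = (1.602×10⁻¹⁹)(1.44)²(0.0179)²/(2·5340) ≈ 9.97×10⁻²⁷ kg.

m ≈ 9.97×10⁻²⁷ kg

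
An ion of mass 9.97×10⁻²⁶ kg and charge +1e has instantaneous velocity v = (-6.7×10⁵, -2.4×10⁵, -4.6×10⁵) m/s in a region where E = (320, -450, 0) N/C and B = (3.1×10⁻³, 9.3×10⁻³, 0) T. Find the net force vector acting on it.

F ≈ (7.37×10⁻¹⁶, -3.01×10⁻¹⁶, -8.79×10⁻¹⁶) N

v×B = (4280, -1430, -5490) N/C.
E + v×B = (4600, -1880, -5490) N/C.
F = q(E + v×B) = (1.602×10⁻¹⁹ C)·(4600, -1880, -5490) = (7.37×10⁻¹⁶, -3.01×10⁻¹⁶, -8.79×10⁻¹⁶) N.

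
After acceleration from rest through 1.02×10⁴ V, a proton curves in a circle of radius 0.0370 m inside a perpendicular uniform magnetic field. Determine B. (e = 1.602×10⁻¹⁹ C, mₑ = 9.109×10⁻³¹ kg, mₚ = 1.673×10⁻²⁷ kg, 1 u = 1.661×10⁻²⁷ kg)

B ≈ 0.394 T

v = √(2|q|V/m) = √(2·1.602×10⁻¹⁹·1.02×10⁴/1.673×10⁻²⁷) ≈ 1.398×10⁶ m/s.
B = mv/(|q|r) = (1.673×10⁻²⁷)(1.398×10⁶)/((1.602×10⁻¹⁹)(0.0370)) ≈ 0.394 T.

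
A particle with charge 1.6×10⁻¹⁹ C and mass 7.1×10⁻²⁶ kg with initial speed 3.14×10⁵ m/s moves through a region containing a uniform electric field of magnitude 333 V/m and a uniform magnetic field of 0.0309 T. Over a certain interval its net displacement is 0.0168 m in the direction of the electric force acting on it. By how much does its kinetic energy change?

The magnetic force is always ⟂ v and does no work; only the electric force changes KE.
ΔKE = F_E · d = |q|E d = (1.6×10⁻¹⁹)(333)(0.0168) ≈ 8.95×10⁻¹⁹ J.

ΔKE ≈ 8.95×10⁻¹⁹ J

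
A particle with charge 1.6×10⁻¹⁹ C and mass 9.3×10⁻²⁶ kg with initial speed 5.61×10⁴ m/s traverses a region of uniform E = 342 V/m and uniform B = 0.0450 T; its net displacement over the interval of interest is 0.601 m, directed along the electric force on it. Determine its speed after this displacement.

v_f ≈ 6.21×10⁴ m/s

B does no work; ΔKE = |q|E d.
½mv_f² = ½mv₀² + |q|Ed = ½(9.3×10⁻²⁶)(5.61×10⁴)² + (1.6×10⁻¹⁹)(342)(0.601) ≈ 1.463×10⁻¹⁶ J + 3.289×10⁻¹⁷ J ≈ 1.792×10⁻¹⁶ J.
v_f = √(2·1.792×10⁻¹⁶/9.3×10⁻²⁶) ≈ 6.21×10⁴ m/s.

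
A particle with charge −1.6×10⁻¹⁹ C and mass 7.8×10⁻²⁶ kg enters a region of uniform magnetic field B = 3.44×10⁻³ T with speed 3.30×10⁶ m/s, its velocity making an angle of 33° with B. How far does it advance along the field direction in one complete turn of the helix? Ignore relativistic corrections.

p ≈ 2460 m

v∥ = v cosθ = 3.30×10⁶·cos33° ≈ 2.768×10⁶ m/s.
T = 2πm/(|q|B) = 2π(7.8×10⁻²⁶)/((1.6×10⁻¹⁹)(3.44×10⁻³)) ≈ 8.904×10⁻⁴ s.
pitch = v∥ T = (2.768×10⁶)(8.904×10⁻⁴) ≈ 2460 m.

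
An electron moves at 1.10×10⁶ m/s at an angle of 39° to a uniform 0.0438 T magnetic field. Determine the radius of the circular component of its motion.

v⊥ = v sinθ = 1.10×10⁶·sin39° ≈ 6.923×10⁵ m/s.
r = m v⊥/(|q|B) = (9.109×10⁻³¹)(6.923×10⁵)/((1.602×10⁻¹⁹)(0.0438)) ≈ 8.99×10⁻⁵ m.

r ≈ 8.99×10⁻⁵ m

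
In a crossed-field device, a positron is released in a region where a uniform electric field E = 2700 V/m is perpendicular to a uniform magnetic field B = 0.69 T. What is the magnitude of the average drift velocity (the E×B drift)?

v_d ≈ 3900 m/s

The E×B drift speed is v_d = E/B.
v_d = 2700/0.69 = 3900 m/s.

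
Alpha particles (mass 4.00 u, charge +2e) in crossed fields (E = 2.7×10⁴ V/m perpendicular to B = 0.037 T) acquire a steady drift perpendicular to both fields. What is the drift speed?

In crossed fields the guiding centre drifts at v_d = |E×B|/B² = E/B, independent of charge and mass.
v_d = 2.7×10⁴/0.037 = 7.3×10⁵ m/s.

v_d ≈ 7.3×10⁵ m/s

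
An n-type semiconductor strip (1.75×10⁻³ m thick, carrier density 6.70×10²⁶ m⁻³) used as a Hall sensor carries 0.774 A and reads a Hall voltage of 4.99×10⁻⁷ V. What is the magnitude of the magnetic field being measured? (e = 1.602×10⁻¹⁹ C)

From V_H = IB/(n e t), B = V_H n e t / I.
B = (4.99×10⁻⁷)(6.70×10²⁶)(1.602×10⁻¹⁹)(1.75×10⁻³)/0.774 ≈ 0.121 T.

B ≈ 0.121 T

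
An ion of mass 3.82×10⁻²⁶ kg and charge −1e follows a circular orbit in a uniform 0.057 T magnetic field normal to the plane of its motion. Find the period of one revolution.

T ≈ 2.6×10⁻⁵ s

The cyclotron period depends only on m, q, B: T = 2πm/(|q|B).
T = 2π(3.82×10⁻²⁶)/((1.602×10⁻¹⁹)(0.057)) ≈ 2.6×10⁻⁵ s.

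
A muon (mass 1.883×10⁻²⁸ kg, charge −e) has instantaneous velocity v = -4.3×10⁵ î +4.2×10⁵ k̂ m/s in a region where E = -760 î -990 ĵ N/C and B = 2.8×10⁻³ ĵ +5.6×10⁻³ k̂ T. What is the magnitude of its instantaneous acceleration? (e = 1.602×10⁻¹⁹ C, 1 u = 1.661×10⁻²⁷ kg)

v×B = (-1180, 2410, -1200) N/C.
E + v×B = (-1940, 1420, -1200) N/C.
F = q(E + v×B) = (−1.602×10⁻¹⁹ C)·(-1940, 1420, -1200) = (3.10×10⁻¹⁶, -2.27×10⁻¹⁶, 1.93×10⁻¹⁶) N.
|a| = |F|/m = 4.301×10⁻¹⁶/1.883×10⁻²⁸ ≈ 2.28×10¹² m/s².

|a| ≈ 2.28×10¹² m/s²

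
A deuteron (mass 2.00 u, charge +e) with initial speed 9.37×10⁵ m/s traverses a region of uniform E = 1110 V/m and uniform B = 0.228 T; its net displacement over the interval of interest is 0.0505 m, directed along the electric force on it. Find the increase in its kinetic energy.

ΔKE ≈ 8.98×10⁻¹⁸ J

The magnetic force is always ⟂ v and does no work; only the electric force changes KE.
ΔKE = F_E · d = |q|E d = (1.602×10⁻¹⁹)(1110)(0.0505) ≈ 8.98×10⁻¹⁸ J.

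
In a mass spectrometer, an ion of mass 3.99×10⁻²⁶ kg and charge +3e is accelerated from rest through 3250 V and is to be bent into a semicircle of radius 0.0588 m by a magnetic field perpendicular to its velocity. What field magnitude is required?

v = √(2|q|V/m) = √(2·4.806×10⁻¹⁹·3250/3.99×10⁻²⁶) ≈ 2.798×10⁵ m/s.
B = mv/(|q|r) = (3.99×10⁻²⁶)(2.798×10⁵)/((4.806×10⁻¹⁹)(0.0588)) ≈ 0.395 T.

B ≈ 0.395 T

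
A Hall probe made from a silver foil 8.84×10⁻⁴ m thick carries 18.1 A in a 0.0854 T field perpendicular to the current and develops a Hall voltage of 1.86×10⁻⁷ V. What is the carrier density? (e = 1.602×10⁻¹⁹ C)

n ≈ 5.87×10²⁸ m⁻³

From V_H = IB/(n e t), n = IB/(V_H e t).
n = (18.1)(0.0854)/((1.86×10⁻⁷)(1.602×10⁻¹⁹)(8.84×10⁻⁴)) ≈ 5.87×10²⁸ m⁻³.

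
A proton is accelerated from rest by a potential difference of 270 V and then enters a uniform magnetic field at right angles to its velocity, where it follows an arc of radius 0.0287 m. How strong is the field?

v = √(2|q|V/m) = √(2·1.602×10⁻¹⁹·270/1.673×10⁻²⁷) ≈ 2.274×10⁵ m/s.
B = mv/(|q|r) = (1.673×10⁻²⁷)(2.274×10⁵)/((1.602×10⁻¹⁹)(0.0287)) ≈ 0.0827 T.

B ≈ 0.0827 T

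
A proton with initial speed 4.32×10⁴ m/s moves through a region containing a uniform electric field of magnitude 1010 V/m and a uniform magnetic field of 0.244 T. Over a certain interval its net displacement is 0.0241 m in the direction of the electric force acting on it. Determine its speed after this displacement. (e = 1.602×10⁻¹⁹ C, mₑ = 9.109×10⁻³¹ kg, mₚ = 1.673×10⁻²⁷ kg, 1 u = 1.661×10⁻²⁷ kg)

v_f ≈ 8.08×10⁴ m/s

B does no work; ΔKE = |q|E d.
½mv_f² = ½mv₀² + |q|Ed = ½(1.673×10⁻²⁷)(4.32×10⁴)² + (1.602×10⁻¹⁹)(1010)(0.0241) ≈ 1.561×10⁻¹⁸ J + 3.899×10⁻¹⁸ J ≈ 5.461×10⁻¹⁸ J.
v_f = √(2·5.461×10⁻¹⁸/1.673×10⁻²⁷) ≈ 8.08×10⁴ m/s.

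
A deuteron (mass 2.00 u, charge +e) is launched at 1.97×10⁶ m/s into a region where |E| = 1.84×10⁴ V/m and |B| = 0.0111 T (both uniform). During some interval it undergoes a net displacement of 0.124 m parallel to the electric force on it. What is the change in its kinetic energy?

The magnetic force is always ⟂ v and does no work; only the electric force changes KE.
ΔKE = F_E · d = |q|E d = (1.602×10⁻¹⁹)(1.84×10⁴)(0.124) ≈ 3.66×10⁻¹⁶ J.

ΔKE ≈ 3.66×10⁻¹⁶ J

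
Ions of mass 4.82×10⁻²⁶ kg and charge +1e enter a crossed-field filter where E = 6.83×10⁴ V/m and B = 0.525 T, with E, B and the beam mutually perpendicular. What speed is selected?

v = 1.30×10⁵ m/s

Straight-line motion ⇒ electric and magnetic forces cancel, so E = vB.
v = E/B = 6.83×10⁴/0.525 = 1.30×10⁵ m/s.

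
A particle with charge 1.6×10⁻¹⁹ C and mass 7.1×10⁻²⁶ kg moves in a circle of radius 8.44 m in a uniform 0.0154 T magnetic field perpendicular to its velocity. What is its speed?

From |q|vB = mv²/r, v = |q|Br/m.
v = (1.6×10⁻¹⁹)(0.0154)(8.44)/7.1×10⁻²⁶ ≈ 2.93×10⁵ m/s.

v ≈ 2.93×10⁵ m/s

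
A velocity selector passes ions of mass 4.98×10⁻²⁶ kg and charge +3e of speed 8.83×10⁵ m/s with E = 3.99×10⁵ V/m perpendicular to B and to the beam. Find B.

B = 0.452 T

Balance of forces in the selector: qE = qvB ⇒ B = E/v.
B = 3.99×10⁵/8.83×10⁵ = 0.452 T.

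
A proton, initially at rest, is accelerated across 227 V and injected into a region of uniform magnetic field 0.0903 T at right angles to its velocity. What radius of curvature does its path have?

Acceleration: |q|V = ½mv² ⇒ v = √(2|q|V/m) = √(2·1.602×10⁻¹⁹·227/1.673×10⁻²⁷) ≈ 2.085×10⁵ m/s.
In the field: r = mv/(|q|B) = (1.673×10⁻²⁷)(2.085×10⁵)/((1.602×10⁻¹⁹)(0.0903)) ≈ 0.0241 m.

r ≈ 0.0241 m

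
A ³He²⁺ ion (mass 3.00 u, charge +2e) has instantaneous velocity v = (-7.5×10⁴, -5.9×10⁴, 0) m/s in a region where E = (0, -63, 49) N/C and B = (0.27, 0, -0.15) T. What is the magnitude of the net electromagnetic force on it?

v×B = (8850, -1.12×10⁴, 1.59×10⁴) N/C.
E + v×B = (8850, -1.13×10⁴, 1.60×10⁴) N/C.
F = q(E + v×B) = (3.204×10⁻¹⁹ C)·(8850, -1.13×10⁴, 1.60×10⁴) = (2.84×10⁻¹⁵, -3.62×10⁻¹⁵, 5.12×10⁻¹⁵) N.
|F| = 6.88×10⁻¹⁵ N.

|F| ≈ 6.88×10⁻¹⁵ N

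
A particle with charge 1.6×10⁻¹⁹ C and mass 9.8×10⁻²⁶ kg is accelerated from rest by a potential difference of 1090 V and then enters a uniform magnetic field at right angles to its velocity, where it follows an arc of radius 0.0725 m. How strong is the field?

v = √(2|q|V/m) = √(2·1.6×10⁻¹⁹·1090/9.8×10⁻²⁶) ≈ 5.966×10⁴ m/s.
B = mv/(|q|r) = (9.8×10⁻²⁶)(5.966×10⁴)/((1.6×10⁻¹⁹)(0.0725)) ≈ 0.504 T.

B ≈ 0.504 T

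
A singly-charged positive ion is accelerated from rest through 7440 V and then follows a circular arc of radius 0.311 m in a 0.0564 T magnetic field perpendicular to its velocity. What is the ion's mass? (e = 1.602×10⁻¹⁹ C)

Combine |q|V = ½mv² and r = mv/(|q|B): eliminate v to get m = qB²r²/(2V).
m = (1.602×10⁻¹⁹)(0.0564)²(0.311)²/(2·7440) ≈ 3.31×10⁻²⁷ kg.

m ≈ 3.31×10⁻²⁷ kg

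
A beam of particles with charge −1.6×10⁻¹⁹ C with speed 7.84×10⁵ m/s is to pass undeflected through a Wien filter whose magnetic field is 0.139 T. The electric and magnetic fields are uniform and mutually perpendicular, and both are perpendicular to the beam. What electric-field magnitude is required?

For straight-line motion qE = qvB, so E = vB.
E = 7.84×10⁵ × 0.139 = 1.09×10⁵ V/m.

E = 1.09×10⁵ V/m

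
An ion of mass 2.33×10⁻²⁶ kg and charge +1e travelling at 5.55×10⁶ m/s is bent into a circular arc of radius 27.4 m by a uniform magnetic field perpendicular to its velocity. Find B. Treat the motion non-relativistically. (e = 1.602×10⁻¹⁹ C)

From |q|vB = mv²/r, B = mv/(|q|r).
B = (2.33×10⁻²⁶)(5.55×10⁶)/((1.602×10⁻¹⁹)(27.4)) ≈ 0.0295 T.

B ≈ 0.0295 T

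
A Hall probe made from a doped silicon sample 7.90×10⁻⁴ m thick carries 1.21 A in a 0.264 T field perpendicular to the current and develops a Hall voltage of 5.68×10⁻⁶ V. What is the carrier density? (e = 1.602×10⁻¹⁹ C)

From V_H = IB/(n e t), n = IB/(V_H e t).
n = (1.21)(0.264)/((5.68×10⁻⁶)(1.602×10⁻¹⁹)(7.90×10⁻⁴)) ≈ 4.44×10²⁶ m⁻³.

n ≈ 4.44×10²⁶ m⁻³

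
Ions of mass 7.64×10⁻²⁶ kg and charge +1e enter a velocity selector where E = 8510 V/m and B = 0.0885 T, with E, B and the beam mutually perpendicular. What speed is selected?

Straight-line motion ⇒ electric and magnetic forces cancel, so E = vB.
v = E/B = 8510/0.0885 = 9.62×10⁴ m/s.

v = 9.62×10⁴ m/s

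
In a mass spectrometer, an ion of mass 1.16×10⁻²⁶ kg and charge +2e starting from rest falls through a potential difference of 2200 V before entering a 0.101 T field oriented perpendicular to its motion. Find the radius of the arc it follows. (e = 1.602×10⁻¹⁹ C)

r ≈ 0.125 m

Acceleration: |q|V = ½mv² ⇒ v = √(2|q|V/m) = √(2·3.204×10⁻¹⁹·2200/1.16×10⁻²⁶) ≈ 3.486×10⁵ m/s.
In the field: r = mv/(|q|B) = (1.16×10⁻²⁶)(3.486×10⁵)/((3.204×10⁻¹⁹)(0.101)) ≈ 0.125 m.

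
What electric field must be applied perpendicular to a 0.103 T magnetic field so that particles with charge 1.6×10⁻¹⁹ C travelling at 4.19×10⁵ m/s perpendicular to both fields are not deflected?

For straight-line motion qE = qvB, so E = vB.
E = 4.19×10⁵ × 0.103 = 4.32×10⁴ V/m.

E = 4.32×10⁴ V/m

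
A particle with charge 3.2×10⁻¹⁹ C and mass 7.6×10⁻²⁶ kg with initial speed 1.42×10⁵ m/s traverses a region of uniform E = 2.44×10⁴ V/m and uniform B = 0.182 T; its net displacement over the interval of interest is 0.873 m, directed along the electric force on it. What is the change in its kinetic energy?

The magnetic force is always ⟂ v and does no work; only the electric force changes KE.
ΔKE = F_E · d = |q|E d = (3.2×10⁻¹⁹)(2.44×10⁴)(0.873) ≈ 6.82×10⁻¹⁵ J.

ΔKE ≈ 6.82×10⁻¹⁵ J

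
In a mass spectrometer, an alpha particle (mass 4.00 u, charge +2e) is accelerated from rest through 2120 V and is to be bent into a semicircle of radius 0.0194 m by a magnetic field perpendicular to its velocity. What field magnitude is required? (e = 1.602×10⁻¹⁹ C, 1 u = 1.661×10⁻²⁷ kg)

B ≈ 0.483 T

v = √(2|q|V/m) = √(2·3.204×10⁻¹⁹·2120/6.644×10⁻²⁷) ≈ 4.522×10⁵ m/s.
B = mv/(|q|r) = (6.644×10⁻²⁷)(4.522×10⁵)/((3.204×10⁻¹⁹)(0.0194)) ≈ 0.483 T.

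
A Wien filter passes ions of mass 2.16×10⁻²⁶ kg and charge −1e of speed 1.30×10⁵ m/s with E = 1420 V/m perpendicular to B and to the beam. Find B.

B = 0.0109 T

Balance of forces in the selector: qE = qvB ⇒ B = E/v.
B = 1420/1.30×10⁵ = 0.0109 T.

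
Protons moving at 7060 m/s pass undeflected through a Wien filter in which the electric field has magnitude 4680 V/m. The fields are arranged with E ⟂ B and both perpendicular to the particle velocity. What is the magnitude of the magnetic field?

Balance of forces in the selector: qE = qvB ⇒ B = E/v.
B = 4680/7060 = 0.663 T.

B = 0.663 T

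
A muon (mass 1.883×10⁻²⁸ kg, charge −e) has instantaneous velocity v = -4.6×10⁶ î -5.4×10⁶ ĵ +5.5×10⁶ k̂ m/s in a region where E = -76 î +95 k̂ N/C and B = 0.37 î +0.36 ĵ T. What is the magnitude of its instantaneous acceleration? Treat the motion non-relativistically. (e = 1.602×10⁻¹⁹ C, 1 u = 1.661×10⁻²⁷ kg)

|a| ≈ 2.43×10¹⁵ m/s²

v×B = (-1.98×10⁶, 2.04×10⁶, 3.42×10⁵) N/C.
E + v×B = (-1.98×10⁶, 2.04×10⁶, 3.42×10⁵) N/C.
F = q(E + v×B) = (−1.602×10⁻¹⁹ C)·(-1.98×10⁶, 2.04×10⁶, 3.42×10⁵) = (3.17×10⁻¹³, -3.26×10⁻¹³, -5.48×10⁻¹⁴) N.
|a| = |F|/m = 4.582×10⁻¹³/1.883×10⁻²⁸ ≈ 2.43×10¹⁵ m/s².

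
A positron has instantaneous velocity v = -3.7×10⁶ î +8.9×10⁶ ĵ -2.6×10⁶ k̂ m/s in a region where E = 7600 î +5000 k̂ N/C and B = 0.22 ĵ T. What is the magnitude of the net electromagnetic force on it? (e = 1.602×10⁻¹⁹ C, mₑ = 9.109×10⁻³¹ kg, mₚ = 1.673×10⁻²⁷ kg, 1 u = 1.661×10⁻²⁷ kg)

|F| ≈ 1.59×10⁻¹³ N

v×B = (5.72×10⁵, 0, -8.14×10⁵) N/C.
E + v×B = (5.80×10⁵, 0, -8.09×10⁵) N/C.
F = q(E + v×B) = (1.602×10⁻¹⁹ C)·(5.80×10⁵, 0, -8.09×10⁵) = (9.29×10⁻¹⁴, 0, -1.30×10⁻¹³) N.
|F| = 1.59×10⁻¹³ N.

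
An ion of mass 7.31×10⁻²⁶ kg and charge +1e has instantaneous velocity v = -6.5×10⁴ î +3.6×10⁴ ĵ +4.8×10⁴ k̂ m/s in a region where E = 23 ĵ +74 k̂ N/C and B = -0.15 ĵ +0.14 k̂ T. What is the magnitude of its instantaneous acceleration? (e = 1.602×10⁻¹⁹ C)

|a| ≈ 3.98×10¹⁰ m/s²

v×B = (1.22×10⁴, 9100, 9750) N/C.
E + v×B = (1.22×10⁴, 9120, 9820) N/C.
F = q(E + v×B) = (1.602×10⁻¹⁹ C)·(1.22×10⁴, 9120, 9820) = (1.96×10⁻¹⁵, 1.46×10⁻¹⁵, 1.57×10⁻¹⁵) N.
|a| = |F|/m = 2.908×10⁻¹⁵/7.31×10⁻²⁶ ≈ 3.98×10¹⁰ m/s².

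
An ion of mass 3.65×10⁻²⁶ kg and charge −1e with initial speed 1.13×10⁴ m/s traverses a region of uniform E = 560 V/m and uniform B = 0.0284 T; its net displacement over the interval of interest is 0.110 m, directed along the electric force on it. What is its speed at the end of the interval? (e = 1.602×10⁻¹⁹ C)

B does no work; ΔKE = |q|E d.
½mv_f² = ½mv₀² + |q|Ed = ½(3.65×10⁻²⁶)(1.13×10⁴)² + (1.602×10⁻¹⁹)(560)(0.110) ≈ 2.330×10⁻¹⁸ J + 9.868×10⁻¹⁸ J ≈ 1.220×10⁻¹⁷ J.
v_f = √(2·1.220×10⁻¹⁷/3.65×10⁻²⁶) ≈ 2.59×10⁴ m/s.

v_f ≈ 2.59×10⁴ m/s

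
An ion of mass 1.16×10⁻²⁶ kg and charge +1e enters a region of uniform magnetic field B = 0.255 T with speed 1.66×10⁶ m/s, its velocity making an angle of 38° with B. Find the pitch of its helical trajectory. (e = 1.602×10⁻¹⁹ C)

p ≈ 2.33 m

v∥ = v cosθ = 1.66×10⁶·cos38° ≈ 1.308×10⁶ m/s.
T = 2πm/(|q|B) = 2π(1.16×10⁻²⁶)/((1.602×10⁻¹⁹)(0.255)) ≈ 1.784×10⁻⁶ s.
pitch = v∥ T = (1.308×10⁶)(1.784×10⁻⁶) ≈ 2.33 m.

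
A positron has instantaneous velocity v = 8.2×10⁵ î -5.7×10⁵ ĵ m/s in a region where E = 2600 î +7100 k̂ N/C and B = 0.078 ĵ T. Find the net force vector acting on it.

v×B = (0, 0, 6.40×10⁴) N/C.
E + v×B = (2600, 0, 7.11×10⁴) N/C.
F = q(E + v×B) = (1.602×10⁻¹⁹ C)·(2600, 0, 7.11×10⁴) = (4.17×10⁻¹⁶, 0, 1.14×10⁻¹⁴) N.

F ≈ (4.17×10⁻¹⁶, 0, 1.14×10⁻¹⁴) N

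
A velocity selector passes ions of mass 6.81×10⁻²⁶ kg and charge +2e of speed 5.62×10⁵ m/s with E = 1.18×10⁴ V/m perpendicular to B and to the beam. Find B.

Balance of forces in the selector: qE = qvB ⇒ B = E/v.
B = 1.18×10⁴/5.62×10⁵ = 0.0210 T.

B = 0.0210 T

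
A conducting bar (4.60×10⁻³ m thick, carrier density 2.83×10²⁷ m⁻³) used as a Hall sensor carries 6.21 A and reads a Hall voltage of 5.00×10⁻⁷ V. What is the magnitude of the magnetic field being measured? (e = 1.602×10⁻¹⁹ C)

From V_H = IB/(n e t), B = V_H n e t / I.
B = (5.00×10⁻⁷)(2.83×10²⁷)(1.602×10⁻¹⁹)(4.60×10⁻³)/6.21 ≈ 0.168 T.

B ≈ 0.168 T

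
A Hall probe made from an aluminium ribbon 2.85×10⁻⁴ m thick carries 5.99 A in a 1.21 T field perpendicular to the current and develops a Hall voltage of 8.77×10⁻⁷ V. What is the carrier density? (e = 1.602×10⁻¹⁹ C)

n ≈ 1.81×10²⁹ m⁻³

From V_H = IB/(n e t), n = IB/(V_H e t).
n = (5.99)(1.21)/((8.77×10⁻⁷)(1.602×10⁻¹⁹)(2.85×10⁻⁴)) ≈ 1.81×10²⁹ m⁻³.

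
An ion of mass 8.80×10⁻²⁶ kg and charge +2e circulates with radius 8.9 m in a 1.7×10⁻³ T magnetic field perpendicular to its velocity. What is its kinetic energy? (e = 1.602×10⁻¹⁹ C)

v = |q|Br/m, then KE = ½mv² = (qBr)²/(2m).
v = (3.204×10⁻¹⁹)(1.7×10⁻³)(8.9)/8.80×10⁻²⁶ ≈ 5.509×10⁴ m/s.
KE = ½(8.80×10⁻²⁶)(5.509×10⁴)² ≈ 1.3×10⁻¹⁶ J.

KE ≈ 1.3×10⁻¹⁶ J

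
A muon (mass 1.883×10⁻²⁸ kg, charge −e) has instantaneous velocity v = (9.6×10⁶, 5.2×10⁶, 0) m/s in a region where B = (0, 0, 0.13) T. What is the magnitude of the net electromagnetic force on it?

|F| ≈ 2.27×10⁻¹³ N

v×B = (6.76×10⁵, -1.25×10⁶, 0) N/C.
F = q v×B = (−1.602×10⁻¹⁹ C)·(6.76×10⁵, -1.25×10⁶, 0) = (-1.08×10⁻¹³, 2.00×10⁻¹³, 0) N.
|F| = 2.27×10⁻¹³ N.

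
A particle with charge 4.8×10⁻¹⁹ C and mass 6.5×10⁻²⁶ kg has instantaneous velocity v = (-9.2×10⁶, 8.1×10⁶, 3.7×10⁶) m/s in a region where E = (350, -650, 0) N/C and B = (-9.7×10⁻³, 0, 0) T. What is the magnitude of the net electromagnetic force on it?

|F| ≈ 4.16×10⁻¹⁴ N

v×B = (0, -3.59×10⁴, 7.86×10⁴) N/C.
E + v×B = (350, -3.65×10⁴, 7.86×10⁴) N/C.
F = q(E + v×B) = (4.8×10⁻¹⁹ C)·(350, -3.65×10⁴, 7.86×10⁴) = (1.68×10⁻¹⁶, -1.75×10⁻¹⁴, 3.77×10⁻¹⁴) N.
|F| = 4.16×10⁻¹⁴ N.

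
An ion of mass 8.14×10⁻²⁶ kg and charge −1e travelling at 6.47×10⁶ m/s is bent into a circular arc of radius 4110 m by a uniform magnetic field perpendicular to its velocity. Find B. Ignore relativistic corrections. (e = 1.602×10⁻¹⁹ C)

B ≈ 8.00×10⁻⁴ T

From |q|vB = mv²/r, B = mv/(|q|r).
B = (8.14×10⁻²⁶)(6.47×10⁶)/((1.602×10⁻¹⁹)(4110)) ≈ 8.00×10⁻⁴ T.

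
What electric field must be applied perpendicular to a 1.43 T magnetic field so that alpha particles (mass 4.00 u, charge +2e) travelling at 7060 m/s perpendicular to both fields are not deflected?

E = 1.01×10⁴ V/m

For straight-line motion qE = qvB, so E = vB.
E = 7060 × 1.43 = 1.01×10⁴ V/m.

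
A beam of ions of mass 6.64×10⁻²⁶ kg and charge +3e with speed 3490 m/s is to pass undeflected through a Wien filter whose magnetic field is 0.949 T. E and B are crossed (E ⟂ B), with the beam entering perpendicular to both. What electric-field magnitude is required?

E = 3310 V/m

For straight-line motion qE = qvB, so E = vB.
E = 3490 × 0.949 = 3310 V/m.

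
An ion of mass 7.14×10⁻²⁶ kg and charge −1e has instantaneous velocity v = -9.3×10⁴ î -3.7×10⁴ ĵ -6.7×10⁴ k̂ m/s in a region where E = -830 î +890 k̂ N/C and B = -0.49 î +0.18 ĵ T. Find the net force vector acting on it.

v×B = (1.21×10⁴, 3.28×10⁴, -3.49×10⁴) N/C.
E + v×B = (1.12×10⁴, 3.28×10⁴, -3.40×10⁴) N/C.
F = q(E + v×B) = (−1.602×10⁻¹⁹ C)·(1.12×10⁴, 3.28×10⁴, -3.40×10⁴) = (-1.80×10⁻¹⁵, -5.26×10⁻¹⁵, 5.44×10⁻¹⁵) N.

F ≈ (-1.80×10⁻¹⁵, -5.26×10⁻¹⁵, 5.44×10⁻¹⁵) N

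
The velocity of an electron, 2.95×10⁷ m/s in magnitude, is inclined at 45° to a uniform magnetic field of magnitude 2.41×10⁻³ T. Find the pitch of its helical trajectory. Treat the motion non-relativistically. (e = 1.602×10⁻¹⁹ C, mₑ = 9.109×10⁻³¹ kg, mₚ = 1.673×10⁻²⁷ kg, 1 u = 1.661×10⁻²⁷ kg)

p ≈ 0.309 m

v∥ = v cosθ = 2.95×10⁷·cos45° ≈ 2.086×10⁷ m/s.
T = 2πm/(|q|B) = 2π(9.109×10⁻³¹)/((1.602×10⁻¹⁹)(2.41×10⁻³)) ≈ 1.482×10⁻⁸ s.
pitch = v∥ T = (2.086×10⁷)(1.482×10⁻⁸) ≈ 0.309 m.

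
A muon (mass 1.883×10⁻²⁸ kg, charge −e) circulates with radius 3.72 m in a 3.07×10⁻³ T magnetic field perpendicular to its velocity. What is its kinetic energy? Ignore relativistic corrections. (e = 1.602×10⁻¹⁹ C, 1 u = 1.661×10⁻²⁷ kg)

v = |q|Br/m, then KE = ½mv² = (qBr)²/(2m).
v = (1.602×10⁻¹⁹)(3.07×10⁻³)(3.72)/1.883×10⁻²⁸ ≈ 9.716×10⁶ m/s.
KE = ½(1.883×10⁻²⁸)(9.716×10⁶)² ≈ 8.89×10⁻¹⁵ J.

KE ≈ 8.89×10⁻¹⁵ J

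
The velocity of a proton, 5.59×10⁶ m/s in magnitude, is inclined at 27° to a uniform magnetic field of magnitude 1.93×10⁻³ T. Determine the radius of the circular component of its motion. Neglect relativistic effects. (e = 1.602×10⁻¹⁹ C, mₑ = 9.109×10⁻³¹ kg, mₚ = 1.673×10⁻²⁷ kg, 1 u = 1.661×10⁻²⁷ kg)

v⊥ = v sinθ = 5.59×10⁶·sin27° ≈ 2.538×10⁶ m/s.
r = m v⊥/(|q|B) = (1.673×10⁻²⁷)(2.538×10⁶)/((1.602×10⁻¹⁹)(1.93×10⁻³)) ≈ 13.7 m.

r ≈ 13.7 m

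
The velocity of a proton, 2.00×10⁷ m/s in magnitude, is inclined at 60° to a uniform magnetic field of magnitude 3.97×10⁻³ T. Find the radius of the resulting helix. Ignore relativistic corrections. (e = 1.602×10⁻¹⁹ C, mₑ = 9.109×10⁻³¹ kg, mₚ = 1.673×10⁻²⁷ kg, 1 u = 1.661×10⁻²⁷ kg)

r ≈ 45.6 m

v⊥ = v sinθ = 2.00×10⁷·sin60° ≈ 1.732×10⁷ m/s.
r = m v⊥/(|q|B) = (1.673×10⁻²⁷)(1.732×10⁷)/((1.602×10⁻¹⁹)(3.97×10⁻³)) ≈ 45.6 m.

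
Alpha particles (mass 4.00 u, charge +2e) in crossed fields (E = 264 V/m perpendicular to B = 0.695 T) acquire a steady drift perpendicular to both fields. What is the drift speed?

The steady drift has the magnetic force balancing the electric force, so v_d = E/B.
v_d = 264/0.695 = 380 m/s.

v_d ≈ 380 m/s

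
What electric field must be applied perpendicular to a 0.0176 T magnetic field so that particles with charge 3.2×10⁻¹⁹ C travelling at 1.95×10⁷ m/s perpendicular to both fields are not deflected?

E = 3.43×10⁵ V/m

For straight-line motion qE = qvB, so E = vB.
E = 1.95×10⁷ × 0.0176 = 3.43×10⁵ V/m.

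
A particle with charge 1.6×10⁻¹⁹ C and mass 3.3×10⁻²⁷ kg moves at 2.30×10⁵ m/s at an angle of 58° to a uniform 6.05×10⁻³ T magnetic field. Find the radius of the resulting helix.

v⊥ = v sinθ = 2.30×10⁵·sin58° ≈ 1.951×10⁵ m/s.
r = m v⊥/(|q|B) = (3.3×10⁻²⁷)(1.951×10⁵)/((1.6×10⁻¹⁹)(6.05×10⁻³)) ≈ 0.665 m.

r ≈ 0.665 m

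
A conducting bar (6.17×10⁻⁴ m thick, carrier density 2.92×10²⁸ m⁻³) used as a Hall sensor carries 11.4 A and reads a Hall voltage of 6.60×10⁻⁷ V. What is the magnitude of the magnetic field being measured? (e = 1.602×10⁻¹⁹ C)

B ≈ 0.167 T

From V_H = IB/(n e t), B = V_H n e t / I.
B = (6.60×10⁻⁷)(2.92×10²⁸)(1.602×10⁻¹⁹)(6.17×10⁻⁴)/11.4 ≈ 0.167 T.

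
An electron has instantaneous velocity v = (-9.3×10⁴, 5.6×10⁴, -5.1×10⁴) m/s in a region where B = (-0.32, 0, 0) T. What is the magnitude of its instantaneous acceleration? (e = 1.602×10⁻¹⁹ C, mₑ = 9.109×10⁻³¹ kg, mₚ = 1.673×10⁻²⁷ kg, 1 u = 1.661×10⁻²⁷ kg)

|a| ≈ 4.26×10¹⁵ m/s²

v×B = (0, 1.63×10⁴, 1.79×10⁴) N/C.
F = q v×B = (−1.602×10⁻¹⁹ C)·(0, 1.63×10⁴, 1.79×10⁴) = (0, -2.61×10⁻¹⁵, -2.87×10⁻¹⁵) N.
|a| = |F|/m = 3.883×10⁻¹⁵/9.109×10⁻³¹ ≈ 4.26×10¹⁵ m/s².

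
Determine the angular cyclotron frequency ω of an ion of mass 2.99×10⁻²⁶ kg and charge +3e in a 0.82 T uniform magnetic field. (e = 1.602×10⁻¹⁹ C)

ω = |q|B/m.
ω = (4.806×10⁻¹⁹)(0.82)/2.99×10⁻²⁶ ≈ 1.3×10⁷ rad/s.

ω ≈ 1.3×10⁷ rad/s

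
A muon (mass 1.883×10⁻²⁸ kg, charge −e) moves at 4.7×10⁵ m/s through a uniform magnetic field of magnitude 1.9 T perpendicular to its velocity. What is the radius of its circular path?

r ≈ 2.9×10⁻⁴ m

The magnetic force provides the centripetal force: |q|vB = mv²/r.
r = mv/(|q|B) = (1.883×10⁻²⁸)(4.7×10⁵)/((1.602×10⁻¹⁹)(1.9)) ≈ 2.9×10⁻⁴ m.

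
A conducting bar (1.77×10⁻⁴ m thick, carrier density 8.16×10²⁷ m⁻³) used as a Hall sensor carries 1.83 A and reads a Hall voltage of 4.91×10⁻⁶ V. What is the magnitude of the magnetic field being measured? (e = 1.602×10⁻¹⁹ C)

B ≈ 0.621 T

From V_H = IB/(n e t), B = V_H n e t / I.
B = (4.91×10⁻⁶)(8.16×10²⁷)(1.602×10⁻¹⁹)(1.77×10⁻⁴)/1.83 ≈ 0.621 T.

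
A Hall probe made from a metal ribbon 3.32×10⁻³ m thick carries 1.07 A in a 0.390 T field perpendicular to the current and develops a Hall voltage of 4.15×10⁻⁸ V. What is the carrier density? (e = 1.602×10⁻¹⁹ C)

From V_H = IB/(n e t), n = IB/(V_H e t).
n = (1.07)(0.390)/((4.15×10⁻⁸)(1.602×10⁻¹⁹)(3.32×10⁻³)) ≈ 1.89×10²⁸ m⁻³.

n ≈ 1.89×10²⁸ m⁻³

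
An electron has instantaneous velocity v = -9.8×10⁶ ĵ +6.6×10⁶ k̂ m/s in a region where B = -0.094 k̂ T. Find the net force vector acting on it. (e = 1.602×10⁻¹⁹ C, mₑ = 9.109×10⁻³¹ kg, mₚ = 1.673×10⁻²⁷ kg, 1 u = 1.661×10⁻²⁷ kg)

F ≈ (-1.48×10⁻¹³, 0, 0) N

v×B = (9.21×10⁵, 0, 0) N/C.
F = q v×B = (−1.602×10⁻¹⁹ C)·(9.21×10⁵, 0, 0) = (-1.48×10⁻¹³, 0, 0) N.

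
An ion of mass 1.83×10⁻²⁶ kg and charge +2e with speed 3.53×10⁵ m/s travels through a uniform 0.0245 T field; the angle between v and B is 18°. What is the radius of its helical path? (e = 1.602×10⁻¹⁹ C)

r ≈ 0.254 m

v⊥ = v sinθ = 3.53×10⁵·sin18° ≈ 1.091×10⁵ m/s.
r = m v⊥/(|q|B) = (1.83×10⁻²⁶)(1.091×10⁵)/((3.204×10⁻¹⁹)(0.0245)) ≈ 0.254 m.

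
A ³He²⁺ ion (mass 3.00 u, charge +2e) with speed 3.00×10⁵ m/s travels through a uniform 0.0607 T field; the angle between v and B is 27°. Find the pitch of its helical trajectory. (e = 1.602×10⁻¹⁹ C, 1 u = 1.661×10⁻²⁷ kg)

p ≈ 0.430 m

v∥ = v cosθ = 3.00×10⁵·cos27° ≈ 2.673×10⁵ m/s.
T = 2πm/(|q|B) = 2π(4.983×10⁻²⁷)/((3.204×10⁻¹⁹)(0.0607)) ≈ 1.610×10⁻⁶ s.
pitch = v∥ T = (2.673×10⁵)(1.610×10⁻⁶) ≈ 0.430 m.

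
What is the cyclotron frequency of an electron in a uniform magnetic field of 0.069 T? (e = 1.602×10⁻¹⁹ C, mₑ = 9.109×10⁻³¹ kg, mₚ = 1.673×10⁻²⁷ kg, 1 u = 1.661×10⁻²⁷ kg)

f ≈ 1.9×10⁹ Hz

f = |q|B/(2πm).
f = (1.602×10⁻¹⁹)(0.069)/(2π·9.109×10⁻³¹) ≈ 1.9×10⁹ Hz.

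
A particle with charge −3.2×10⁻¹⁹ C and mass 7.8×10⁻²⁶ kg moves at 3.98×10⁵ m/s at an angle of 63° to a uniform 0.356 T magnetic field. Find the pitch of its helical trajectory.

v∥ = v cosθ = 3.98×10⁵·cos63° ≈ 1.807×10⁵ m/s.
T = 2πm/(|q|B) = 2π(7.8×10⁻²⁶)/((3.2×10⁻¹⁹)(0.356)) ≈ 4.302×10⁻⁶ s.
pitch = v∥ T = (1.807×10⁵)(4.302×10⁻⁶) ≈ 0.777 m.

p ≈ 0.777 m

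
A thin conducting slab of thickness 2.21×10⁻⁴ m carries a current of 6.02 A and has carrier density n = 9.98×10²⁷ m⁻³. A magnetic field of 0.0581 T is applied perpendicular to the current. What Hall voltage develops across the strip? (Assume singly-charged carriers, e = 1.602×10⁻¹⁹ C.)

V_H ≈ 9.90×10⁻⁷ V

V_H = IB/(n e t).
V_H = (6.02)(0.0581)/((9.98×10²⁷)(1.602×10⁻¹⁹)(2.21×10⁻⁴)) ≈ 9.90×10⁻⁷ V.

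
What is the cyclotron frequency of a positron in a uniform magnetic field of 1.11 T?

f ≈ 3.11×10¹⁰ Hz

f = |q|B/(2πm).
f = (1.602×10⁻¹⁹)(1.11)/(2π·9.109×10⁻³¹) ≈ 3.11×10¹⁰ Hz.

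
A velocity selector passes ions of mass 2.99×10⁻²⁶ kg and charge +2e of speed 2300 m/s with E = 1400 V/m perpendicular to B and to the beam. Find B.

B = 0.61 T

Balance of forces in the selector: qE = qvB ⇒ B = E/v.
B = 1400/2300 = 0.61 T.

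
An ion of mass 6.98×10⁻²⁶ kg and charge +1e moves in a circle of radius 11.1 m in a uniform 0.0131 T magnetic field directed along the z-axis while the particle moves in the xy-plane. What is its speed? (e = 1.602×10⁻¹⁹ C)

v ≈ 3.34×10⁵ m/s

From |q|vB = mv²/r, v = |q|Br/m.
v = (1.602×10⁻¹⁹)(0.0131)(11.1)/6.98×10⁻²⁶ ≈ 3.34×10⁵ m/s.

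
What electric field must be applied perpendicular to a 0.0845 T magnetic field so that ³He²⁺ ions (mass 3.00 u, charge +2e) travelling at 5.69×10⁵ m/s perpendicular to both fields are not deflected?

E = 4.81×10⁴ V/m

For straight-line motion qE = qvB, so E = vB.
E = 5.69×10⁵ × 0.0845 = 4.81×10⁴ V/m.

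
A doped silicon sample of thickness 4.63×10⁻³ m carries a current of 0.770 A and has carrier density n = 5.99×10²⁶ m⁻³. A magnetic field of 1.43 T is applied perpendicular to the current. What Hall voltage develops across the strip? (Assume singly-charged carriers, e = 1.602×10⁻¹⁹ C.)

V_H ≈ 2.48×10⁻⁶ V

V_H = IB/(n e t).
V_H = (0.770)(1.43)/((5.99×10²⁶)(1.602×10⁻¹⁹)(4.63×10⁻³)) ≈ 2.48×10⁻⁶ V.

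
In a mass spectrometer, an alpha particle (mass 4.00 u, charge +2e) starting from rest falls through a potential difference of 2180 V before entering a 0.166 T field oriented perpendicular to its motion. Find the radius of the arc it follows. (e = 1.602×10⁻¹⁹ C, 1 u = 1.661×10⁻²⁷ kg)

r ≈ 0.0573 m

Acceleration: |q|V = ½mv² ⇒ v = √(2|q|V/m) = √(2·3.204×10⁻¹⁹·2180/6.644×10⁻²⁷) ≈ 4.585×10⁵ m/s.
In the field: r = mv/(|q|B) = (6.644×10⁻²⁷)(4.585×10⁵)/((3.204×10⁻¹⁹)(0.166)) ≈ 0.0573 m.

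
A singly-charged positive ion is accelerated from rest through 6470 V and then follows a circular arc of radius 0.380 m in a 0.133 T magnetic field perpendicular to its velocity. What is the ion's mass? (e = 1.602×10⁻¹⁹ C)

Combine |q|V = ½mv² and r = mv/(|q|B): eliminate v to get m = qB²r²/(2V).
m = (1.602×10⁻¹⁹)(0.133)²(0.380)²/(2·6470) ≈ 3.16×10⁻²⁶ kg.

m ≈ 3.16×10⁻²⁶ kg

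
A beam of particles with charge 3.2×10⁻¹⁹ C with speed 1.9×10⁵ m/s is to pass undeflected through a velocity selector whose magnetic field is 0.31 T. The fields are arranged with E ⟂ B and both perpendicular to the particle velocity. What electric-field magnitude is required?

E = 5.9×10⁴ V/m

For straight-line motion qE = qvB, so E = vB.
E = 1.9×10⁵ × 0.31 = 5.9×10⁴ V/m.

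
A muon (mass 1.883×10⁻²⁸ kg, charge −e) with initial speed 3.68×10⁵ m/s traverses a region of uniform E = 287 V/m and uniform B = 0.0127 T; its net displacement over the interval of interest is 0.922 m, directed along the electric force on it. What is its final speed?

B does no work; ΔKE = |q|E d.
½mv_f² = ½mv₀² + |q|Ed = ½(1.883×10⁻²⁸)(3.68×10⁵)² + (1.602×10⁻¹⁹)(287)(0.922) ≈ 1.275×10⁻¹⁷ J + 4.239×10⁻¹⁷ J ≈ 5.514×10⁻¹⁷ J.
v_f = √(2·5.514×10⁻¹⁷/1.883×10⁻²⁸) ≈ 7.65×10⁵ m/s.

v_f ≈ 7.65×10⁵ m/s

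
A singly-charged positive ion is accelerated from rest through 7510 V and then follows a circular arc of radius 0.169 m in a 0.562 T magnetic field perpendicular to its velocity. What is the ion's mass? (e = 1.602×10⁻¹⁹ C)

m ≈ 9.62×10⁻²⁶ kg

Combine |q|V = ½mv² and r = mv/(|q|B): eliminate v to get m = qB²r²/(2V).
m = (1.602×10⁻¹⁹)(0.562)²(0.169)²/(2·7510) ≈ 9.62×10⁻²⁶ kg.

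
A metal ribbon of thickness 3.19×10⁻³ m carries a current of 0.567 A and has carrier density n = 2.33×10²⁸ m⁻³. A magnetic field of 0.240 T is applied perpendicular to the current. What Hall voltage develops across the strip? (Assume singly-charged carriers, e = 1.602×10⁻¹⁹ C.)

V_H ≈ 1.14×10⁻⁸ V

V_H = IB/(n e t).
V_H = (0.567)(0.240)/((2.33×10²⁸)(1.602×10⁻¹⁹)(3.19×10⁻³)) ≈ 1.14×10⁻⁸ V.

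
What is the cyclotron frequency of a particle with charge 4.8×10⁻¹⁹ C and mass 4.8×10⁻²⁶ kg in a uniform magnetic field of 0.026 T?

f = |q|B/(2πm).
f = (4.8×10⁻¹⁹)(0.026)/(2π·4.8×10⁻²⁶) ≈ 4.1×10⁴ Hz.

f ≈ 4.1×10⁴ Hz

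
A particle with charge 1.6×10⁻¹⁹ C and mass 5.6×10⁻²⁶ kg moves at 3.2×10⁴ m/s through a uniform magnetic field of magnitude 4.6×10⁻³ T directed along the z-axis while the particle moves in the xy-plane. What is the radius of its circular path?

r ≈ 2.4 m

The magnetic force provides the centripetal force: |q|vB = mv²/r.
r = mv/(|q|B) = (5.6×10⁻²⁶)(3.2×10⁴)/((1.6×10⁻¹⁹)(4.6×10⁻³)) ≈ 2.4 m.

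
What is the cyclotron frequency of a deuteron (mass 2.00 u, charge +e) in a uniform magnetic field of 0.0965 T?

f = |q|B/(2πm).
f = (1.602×10⁻¹⁹)(0.0965)/(2π·3.322×10⁻²⁷) ≈ 7.41×10⁵ Hz.

f ≈ 7.41×10⁵ Hz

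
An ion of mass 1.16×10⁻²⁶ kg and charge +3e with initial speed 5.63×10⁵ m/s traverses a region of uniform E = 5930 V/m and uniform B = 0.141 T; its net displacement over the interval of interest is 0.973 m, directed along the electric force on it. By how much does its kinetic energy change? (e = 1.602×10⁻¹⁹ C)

ΔKE ≈ 2.77×10⁻¹⁵ J

The magnetic force is always ⟂ v and does no work; only the electric force changes KE.
ΔKE = F_E · d = |q|E d = (4.806×10⁻¹⁹)(5930)(0.973) ≈ 2.77×10⁻¹⁵ J.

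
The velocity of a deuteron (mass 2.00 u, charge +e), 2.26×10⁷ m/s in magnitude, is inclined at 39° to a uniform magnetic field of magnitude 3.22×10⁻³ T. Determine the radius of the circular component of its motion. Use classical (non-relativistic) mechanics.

r ≈ 91.6 m

v⊥ = v sinθ = 2.26×10⁷·sin39° ≈ 1.422×10⁷ m/s.
r = m v⊥/(|q|B) = (3.322×10⁻²⁷)(1.422×10⁷)/((1.602×10⁻¹⁹)(3.22×10⁻³)) ≈ 91.6 m.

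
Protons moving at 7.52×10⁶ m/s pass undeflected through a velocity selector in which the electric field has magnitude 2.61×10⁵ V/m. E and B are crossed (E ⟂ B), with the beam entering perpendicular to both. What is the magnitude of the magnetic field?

Balance of forces in the selector: qE = qvB ⇒ B = E/v.
B = 2.61×10⁵/7.52×10⁶ = 0.0347 T.

B = 0.0347 T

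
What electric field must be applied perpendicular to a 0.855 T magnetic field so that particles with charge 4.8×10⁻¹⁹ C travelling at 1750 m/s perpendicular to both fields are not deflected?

For straight-line motion qE = qvB, so E = vB.
E = 1750 × 0.855 = 1500 V/m.

E = 1500 V/m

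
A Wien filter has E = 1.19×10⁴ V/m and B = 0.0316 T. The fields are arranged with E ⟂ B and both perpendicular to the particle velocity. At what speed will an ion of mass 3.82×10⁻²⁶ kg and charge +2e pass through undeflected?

For undeflected motion the electric and magnetic forces balance: qE = qvB.
v = E/B = 1.19×10⁴/0.0316 = 3.77×10⁵ m/s.

v = 3.77×10⁵ m/s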